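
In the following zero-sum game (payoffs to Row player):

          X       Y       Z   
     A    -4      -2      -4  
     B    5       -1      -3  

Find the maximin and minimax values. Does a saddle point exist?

Maximin = -3, Minimax = -3, Saddle: True

Work:
Row minimums: [-4, -3] → maximin = -3
Column maximums: [5, -1, -3] → minimax = -3
Saddle point exists! Game value = -3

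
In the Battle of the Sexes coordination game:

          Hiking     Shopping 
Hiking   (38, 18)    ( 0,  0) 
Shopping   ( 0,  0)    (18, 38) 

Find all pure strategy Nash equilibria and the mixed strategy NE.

Pure NE: (Hiking, Hiking) and (Shopping, Shopping); Mixed NE: p = 0.6786, q = 0.3214

Work:
Check pure NE:
(Hiking, Hiking): (38, 18) - no unilateral deviation beneficial
(Shopping, Shopping): (18, 38) - no unilateral deviation beneficial
Mixed NE: P1 plays Hiking with p = 0.6786, P2 plays Hiking with q = 0.3214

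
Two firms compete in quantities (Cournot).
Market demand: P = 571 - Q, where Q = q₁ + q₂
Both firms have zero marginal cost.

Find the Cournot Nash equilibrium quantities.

q₁* = q₂* = 190.33; P* = 190.33

Work:
Profit: π_i = P·q_i = (a - q_i - q_j)·q_i
FOC: ∂π_i/∂q_i = a - 2q_i - q_j = 0
Reaction function: q_i = (571 - q_j)/2
Symmetry: q* = 571/3 = 190.33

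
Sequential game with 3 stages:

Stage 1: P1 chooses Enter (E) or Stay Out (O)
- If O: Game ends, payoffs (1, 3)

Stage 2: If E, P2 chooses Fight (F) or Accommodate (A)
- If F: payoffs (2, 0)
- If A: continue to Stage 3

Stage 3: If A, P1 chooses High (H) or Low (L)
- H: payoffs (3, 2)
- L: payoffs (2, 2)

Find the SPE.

SPE: (E, A, H); Outcome (3, 2)

Work:
Stage 3: P1 chooses H (3 vs 2)
Stage 2: P2: F->0, A->2 (anticipating H). Choose A
Stage 1: P1: O->1, E->3 (anticipating A, H). Choose E
SPE path: E -> A -> H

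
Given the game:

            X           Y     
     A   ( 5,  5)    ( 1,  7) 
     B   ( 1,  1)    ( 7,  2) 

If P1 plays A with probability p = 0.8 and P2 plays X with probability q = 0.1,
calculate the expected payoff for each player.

E[P1] = 2.4, E[P2] = 5.82

Work:
E[P1] = p·q·π₁(A,X) + p·(1-q)·π₁(A,Y) + (1-p)·q·π₁(B,X) + (1-p)·(1-q)·π₁(B,Y)
= 0.8·0.1·5 + 0.8·0.9·1 + 0.2·0.1·1 + 0.2·0.9·7
= 2.4

E[P2] = 5.82 (similar calculation)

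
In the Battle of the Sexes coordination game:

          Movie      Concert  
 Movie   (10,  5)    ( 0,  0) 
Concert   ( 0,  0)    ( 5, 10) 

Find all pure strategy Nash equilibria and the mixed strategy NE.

Pure NE: (Movie, Movie) and (Concert, Concert); Mixed NE: p = 0.6667, q = 0.3333

Work:
Check pure NE:
(Movie, Movie): (10, 5) - no unilateral deviation beneficial
(Concert, Concert): (5, 10) - no unilateral deviation beneficial
Mixed NE: P1 plays Movie with p = 0.6667, P2 plays Movie with q = 0.3333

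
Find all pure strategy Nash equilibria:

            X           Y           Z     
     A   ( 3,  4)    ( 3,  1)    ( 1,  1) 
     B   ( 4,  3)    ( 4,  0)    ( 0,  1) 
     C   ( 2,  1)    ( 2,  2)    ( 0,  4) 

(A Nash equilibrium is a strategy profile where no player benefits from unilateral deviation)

Nash equilibrium: (B, X)

Work:
Best responses:
  P1 vs X: payoffs [3, 4, 2] → best response B (payoff 4)
  P1 vs Y: payoffs [3, 4, 2] → best response B (payoff 4)
  P1 vs Z: payoffs [1, 0, 0] → best response A (payoff 1)
  P2 vs A: payoffs [4, 1, 1] → best response X (payoff 4)
  P2 vs B: payoffs [3, 0, 1] → best response X (payoff 3)
  P2 vs C: payoffs [1, 2, 4] → best response Z (payoff 4)
Mutual best responses: (B,X) → Nash equilibria.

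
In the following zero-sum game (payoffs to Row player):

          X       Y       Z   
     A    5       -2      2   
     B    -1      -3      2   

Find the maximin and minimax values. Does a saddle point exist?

Maximin = -2, Minimax = -2, Saddle: True

Work:
Row minimums: [-2, -3] → maximin = -2
Column maximums: [5, -2, 2] → minimax = -2
Saddle point exists! Game value = -2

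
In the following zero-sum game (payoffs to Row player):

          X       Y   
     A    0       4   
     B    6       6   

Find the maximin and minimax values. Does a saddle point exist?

Maximin = 6, Minimax = 6, Saddle: True

Work:
Row minimums: [0, 6] → maximin = 6
Column maximums: [6, 6] → minimax = 6
Saddle point exists! Game value = 6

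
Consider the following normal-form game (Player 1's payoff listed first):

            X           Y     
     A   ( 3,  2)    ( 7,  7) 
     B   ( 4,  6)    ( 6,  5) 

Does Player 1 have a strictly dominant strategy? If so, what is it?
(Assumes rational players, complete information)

No strictly dominant strategy exists for Player 1

Work:
A strategy strictly dominates another if it gives a strictly higher payoff against every opponent action. Compare each pair of P1's strategies column-by-column:
  A vs B: [3 vs 4, 7 vs 6] → A does not strictly dominate B (column X: 3 ≤ 4)
  B vs A: [4 vs 3, 6 vs 7] → B does not strictly dominate A (column Y: 6 ≤ 7)
No single strategy strictly dominates all others → no strictly dominant strategy.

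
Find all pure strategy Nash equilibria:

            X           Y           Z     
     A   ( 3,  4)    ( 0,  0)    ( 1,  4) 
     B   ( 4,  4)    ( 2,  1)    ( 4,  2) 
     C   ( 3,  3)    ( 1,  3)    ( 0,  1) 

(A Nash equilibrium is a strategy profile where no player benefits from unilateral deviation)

Nash equilibrium: (B, X)

Work:
Best responses:
  P1 vs X: payoffs [3, 4, 3] → best response B (payoff 4)
  P1 vs Y: payoffs [0, 2, 1] → best response B (payoff 2)
  P1 vs Z: payoffs [1, 4, 0] → best response B (payoff 4)
  P2 vs A: payoffs [4, 0, 4] → best response X/Z (payoff 4)
  P2 vs B: payoffs [4, 1, 2] → best response X (payoff 4)
  P2 vs C: payoffs [3, 3, 1] → best response X/Y (payoff 3)
Mutual best responses: (B,X) → Nash equilibria.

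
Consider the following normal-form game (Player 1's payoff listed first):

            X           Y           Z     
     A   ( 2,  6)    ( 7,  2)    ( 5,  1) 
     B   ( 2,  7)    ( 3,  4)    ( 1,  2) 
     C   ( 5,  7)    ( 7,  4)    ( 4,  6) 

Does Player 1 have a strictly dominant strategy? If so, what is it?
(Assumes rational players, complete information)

No strictly dominant strategy exists for Player 1

Work:
A strategy strictly dominates another if it gives a strictly higher payoff against every opponent action. Compare each pair of P1's strategies column-by-column:
  A vs B: [2 vs 2, 7 vs 3, 5 vs 1] → A does not strictly dominate B (column X: 2 ≤ 2)
  A vs C: [2 vs 5, 7 vs 7, 5 vs 4] → A does not strictly dominate C (column X: 2 ≤ 5)
  B vs A: [2 vs 2, 3 vs 7, 1 vs 5] → B does not strictly dominate A (column X: 2 ≤ 2)
  B vs C: [2 vs 5, 3 vs 7, 1 vs 4] → B does not strictly dominate C (column X: 2 ≤ 5)
  C vs A: [5 vs 2, 7 vs 7, 4 vs 5] → C does not strictly dominate A (column Y: 7 ≤ 7)
  C vs B: [5 vs 2, 7 vs 3, 4 vs 1] → C strictly dominates B
No single strategy strictly dominates all others → no strictly dominant strategy.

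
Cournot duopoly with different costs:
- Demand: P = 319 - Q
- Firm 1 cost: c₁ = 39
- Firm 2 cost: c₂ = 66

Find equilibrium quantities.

q₁* = 102.33, q₂* = 75.33

Work:
Reaction: q₁ = (319 - 39 - q₂)/2
Reaction: q₂ = (319 - 66 - q₁)/2
Solve simultaneously:
q₁* = (319 - 2×39 + 66)/3 = 102.33
q₂* = (319 - 2×66 + 39)/3 = 75.33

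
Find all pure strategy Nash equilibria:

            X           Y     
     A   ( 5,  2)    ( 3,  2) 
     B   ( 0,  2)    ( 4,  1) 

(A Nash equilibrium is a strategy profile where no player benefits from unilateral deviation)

Nash equilibrium: (A, X)

Work:
Best responses:
  P1 vs X: payoffs [5, 0] → best response A (payoff 5)
  P1 vs Y: payoffs [3, 4] → best response B (payoff 4)
  P2 vs A: payoffs [2, 2] → best response X/Y (payoff 2)
  P2 vs B: payoffs [2, 1] → best response X (payoff 2)
Mutual best responses: (A,X) → Nash equilibria.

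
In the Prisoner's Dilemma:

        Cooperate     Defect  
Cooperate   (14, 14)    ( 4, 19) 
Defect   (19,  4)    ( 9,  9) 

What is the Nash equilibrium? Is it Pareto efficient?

(Defect, Defect) is NE; not Pareto efficient

Work:
Defect dominates Cooperate for both players:
If P2 cooperates: Defect (19) > Cooperate (14)
If P2 defects: Defect (9) > Cooperate (4)
NE: (Defect, Defect) with payoff (9, 9)
But (Cooperate, Cooperate) = (14, 14) Pareto dominates (9, 9)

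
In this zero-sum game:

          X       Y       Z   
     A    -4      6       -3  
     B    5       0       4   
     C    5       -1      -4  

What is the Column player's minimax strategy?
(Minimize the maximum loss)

Column should play Z, value = 4

Work:
Column player minimizes Row's maximum payoff:
Column X: max payoff to Row = 5
Column Y: max payoff to Row = 6
Column Z: max payoff to Row = 4
Minimum is 4, achieved by column Z.
Minimax strategy: Z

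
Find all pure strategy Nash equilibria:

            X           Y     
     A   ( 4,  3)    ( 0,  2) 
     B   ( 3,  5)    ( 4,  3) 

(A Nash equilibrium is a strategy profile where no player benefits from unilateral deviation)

Nash equilibrium: (A, X)

Work:
Best responses:
  P1 vs X: payoffs [4, 3] → best response A (payoff 4)
  P1 vs Y: payoffs [0, 4] → best response B (payoff 4)
  P2 vs A: payoffs [3, 2] → best response X (payoff 3)
  P2 vs B: payoffs [5, 3] → best response X (payoff 5)
Mutual best responses: (A,X) → Nash equilibria.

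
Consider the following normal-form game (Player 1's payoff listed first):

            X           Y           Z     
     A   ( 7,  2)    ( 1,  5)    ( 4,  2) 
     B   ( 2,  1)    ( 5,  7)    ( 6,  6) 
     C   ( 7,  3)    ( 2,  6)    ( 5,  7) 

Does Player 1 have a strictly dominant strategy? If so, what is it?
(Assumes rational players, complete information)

No strictly dominant strategy exists for Player 1

Work:
A strategy strictly dominates another if it gives a strictly higher payoff against every opponent action. Compare each pair of P1's strategies column-by-column:
  A vs B: [7 vs 2, 1 vs 5, 4 vs 6] → A does not strictly dominate B (column Y: 1 ≤ 5)
  A vs C: [7 vs 7, 1 vs 2, 4 vs 5] → A does not strictly dominate C (column X: 7 ≤ 7)
  B vs A: [2 vs 7, 5 vs 1, 6 vs 4] → B does not strictly dominate A (column X: 2 ≤ 7)
  B vs C: [2 vs 7, 5 vs 2, 6 vs 5] → B does not strictly dominate C (column X: 2 ≤ 7)
  C vs A: [7 vs 7, 2 vs 1, 5 vs 4] → C does not strictly dominate A (column X: 7 ≤ 7)
  C vs B: [7 vs 2, 2 vs 5, 5 vs 6] → C does not strictly dominate B (column Y: 2 ≤ 5)
No single strategy strictly dominates all others → no strictly dominant strategy.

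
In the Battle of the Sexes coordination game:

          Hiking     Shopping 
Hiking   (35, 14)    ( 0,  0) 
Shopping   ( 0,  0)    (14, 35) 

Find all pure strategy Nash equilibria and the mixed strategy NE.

Pure NE: (Hiking, Hiking) and (Shopping, Shopping); Mixed NE: p = 0.7143, q = 0.2857

Work:
Check pure NE:
(Hiking, Hiking): (35, 14) - no unilateral deviation beneficial
(Shopping, Shopping): (14, 35) - no unilateral deviation beneficial
Mixed NE: P1 plays Hiking with p = 0.7143, P2 plays Hiking with q = 0.2857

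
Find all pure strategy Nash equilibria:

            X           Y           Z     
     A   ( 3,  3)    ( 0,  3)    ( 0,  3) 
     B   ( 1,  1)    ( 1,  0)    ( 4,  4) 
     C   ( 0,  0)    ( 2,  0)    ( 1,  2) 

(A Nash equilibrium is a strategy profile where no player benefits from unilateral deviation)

Nash equilibrium: (A, X), (B, Z)

Work:
Best responses:
  P1 vs X: payoffs [3, 1, 0] → best response A (payoff 3)
  P1 vs Y: payoffs [0, 1, 2] → best response C (payoff 2)
  P1 vs Z: payoffs [0, 4, 1] → best response B (payoff 4)
  P2 vs A: payoffs [3, 3, 3] → best response X/Y/Z (payoff 3)
  P2 vs B: payoffs [1, 0, 4] → best response Z (payoff 4)
  P2 vs C: payoffs [0, 0, 2] → best response Z (payoff 2)
Mutual best responses: (A,X), (B,Z) → Nash equilibria.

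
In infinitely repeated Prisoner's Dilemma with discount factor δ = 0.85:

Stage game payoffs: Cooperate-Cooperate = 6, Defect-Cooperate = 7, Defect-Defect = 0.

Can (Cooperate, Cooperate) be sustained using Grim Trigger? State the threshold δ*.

δ* = 0.1429; since δ = 0.85 ≥ 0.1429, cooperation can be sustained

Work:
For Grim Trigger:
Cooperate forever: 6/(1-δ)
Defect then punished: 7 + 0·δ/(1-δ)
Need: 6/(1-δ) ≥ 7 + 0·δ/(1-δ)
Solving: δ ≥ (T-R)/(T-P) = (7-6)/(7-0) = 0.1429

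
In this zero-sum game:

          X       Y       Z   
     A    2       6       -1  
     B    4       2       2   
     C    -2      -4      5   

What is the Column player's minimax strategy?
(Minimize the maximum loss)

Column should play X, value = 4

Work:
Column player minimizes Row's maximum payoff:
Column X: max payoff to Row = 4
Column Y: max payoff to Row = 6
Column Z: max payoff to Row = 5
Minimum is 4, achieved by column X.
Minimax strategy: X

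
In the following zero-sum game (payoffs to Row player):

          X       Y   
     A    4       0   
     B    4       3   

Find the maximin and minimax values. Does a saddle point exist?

Maximin = 3, Minimax = 3, Saddle: True

Work:
Row minimums: [0, 3] → maximin = 3
Column maximums: [4, 3] → minimax = 3
Saddle point exists! Game value = 3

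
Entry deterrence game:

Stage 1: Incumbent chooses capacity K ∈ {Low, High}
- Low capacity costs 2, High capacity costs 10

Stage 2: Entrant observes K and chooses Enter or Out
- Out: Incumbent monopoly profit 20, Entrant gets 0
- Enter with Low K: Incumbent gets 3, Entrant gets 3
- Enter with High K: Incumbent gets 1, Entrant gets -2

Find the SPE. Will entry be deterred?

SPE: (High, Enter|Low, Out|High); Entry deterred. Incumbent net profit = 10

Work:
After Low K: Entrant enters (3 > 0)
After High K: Entrant stays out (-2 < 0)
Incumbent: Low → 3−2=1, High → 20−10=10
Incumbent chooses High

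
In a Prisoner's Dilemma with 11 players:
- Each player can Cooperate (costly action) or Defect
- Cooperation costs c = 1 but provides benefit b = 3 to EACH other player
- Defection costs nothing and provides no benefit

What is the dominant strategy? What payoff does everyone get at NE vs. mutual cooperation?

Dominant: Defect; NE payoff = 0; Coop payoff = 29

Work:
Defect dominates (saves cost c = 1, benefit to others is external)
NE: All defect → everyone gets 0
If all cooperate: each receives (10)×3 - 1 = 29
Social dilemma: 29 > 0 but NE gives 0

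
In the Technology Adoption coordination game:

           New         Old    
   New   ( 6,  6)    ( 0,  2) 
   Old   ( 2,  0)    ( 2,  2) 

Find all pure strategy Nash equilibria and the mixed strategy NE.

Pure NE: (New, New) and (Old, Old); Mixed NE: p = 0.3333, q = 0.3333

Work:
Check pure NE:
(New, New): (6, 6) - no unilateral deviation beneficial
(Old, Old): (2, 2) - no unilateral deviation beneficial
Mixed NE: P1 plays New with p = 0.3333, P2 plays New with q = 0.3333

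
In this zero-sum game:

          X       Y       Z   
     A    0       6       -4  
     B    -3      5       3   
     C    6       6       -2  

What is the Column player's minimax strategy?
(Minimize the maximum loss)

Column should play Z, value = 3

Work:
Column player minimizes Row's maximum payoff:
Column X: max payoff to Row = 6
Column Y: max payoff to Row = 6
Column Z: max payoff to Row = 3
Minimum is 3, achieved by column Z.
Minimax strategy: Z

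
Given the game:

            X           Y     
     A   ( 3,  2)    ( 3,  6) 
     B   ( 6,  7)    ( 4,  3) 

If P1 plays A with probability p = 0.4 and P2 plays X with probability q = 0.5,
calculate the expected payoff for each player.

E[P1] = 4.2, E[P2] = 4.6

Work:
E[P1] = p·q·π₁(A,X) + p·(1-q)·π₁(A,Y) + (1-p)·q·π₁(B,X) + (1-p)·(1-q)·π₁(B,Y)
= 0.4·0.5·3 + 0.4·0.5·3 + 0.6·0.5·6 + 0.6·0.5·4
= 4.2

E[P2] = 4.6 (similar calculation)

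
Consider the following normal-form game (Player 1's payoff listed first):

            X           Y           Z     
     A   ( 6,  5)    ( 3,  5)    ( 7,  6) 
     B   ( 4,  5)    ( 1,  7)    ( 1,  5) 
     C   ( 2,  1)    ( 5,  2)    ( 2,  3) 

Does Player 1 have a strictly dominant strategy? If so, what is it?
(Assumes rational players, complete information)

No strictly dominant strategy exists for Player 1

Work:
A strategy strictly dominates another if it gives a strictly higher payoff against every opponent action. Compare each pair of P1's strategies column-by-column:
  A vs B: [6 vs 4, 3 vs 1, 7 vs 1] → A strictly dominates B
  A vs C: [6 vs 2, 3 vs 5, 7 vs 2] → A does not strictly dominate C (column Y: 3 ≤ 5)
  B vs A: [4 vs 6, 1 vs 3, 1 vs 7] → B does not strictly dominate A (column X: 4 ≤ 6)
  B vs C: [4 vs 2, 1 vs 5, 1 vs 2] → B does not strictly dominate C (column Y: 1 ≤ 5)
  C vs A: [2 vs 6, 5 vs 3, 2 vs 7] → C does not strictly dominate A (column X: 2 ≤ 6)
  C vs B: [2 vs 4, 5 vs 1, 2 vs 1] → C does not strictly dominate B (column X: 2 ≤ 4)
No single strategy strictly dominates all others → no strictly dominant strategy.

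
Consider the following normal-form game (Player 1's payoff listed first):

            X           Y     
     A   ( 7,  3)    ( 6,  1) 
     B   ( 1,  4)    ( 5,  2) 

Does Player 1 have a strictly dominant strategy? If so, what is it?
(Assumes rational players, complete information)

Yes, Player 1's strictly dominant strategy is A

Work:
A strategy strictly dominates another if it gives a strictly higher payoff against every opponent action. Compare each pair of P1's strategies column-by-column:
  A vs B: [7 vs 1, 6 vs 5] → A strictly dominates B
  B vs A: [1 vs 7, 5 vs 6] → B does not strictly dominate A (column X: 1 ≤ 7)
A strictly dominates every other strategy → strictly dominant.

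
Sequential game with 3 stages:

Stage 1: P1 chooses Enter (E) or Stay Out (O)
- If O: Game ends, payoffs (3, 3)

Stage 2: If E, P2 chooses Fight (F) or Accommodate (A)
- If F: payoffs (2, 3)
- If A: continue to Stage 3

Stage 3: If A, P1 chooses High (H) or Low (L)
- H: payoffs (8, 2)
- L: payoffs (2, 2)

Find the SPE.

SPE: (O, F, H); Outcome (3, 3)

Work:
Stage 3: P1 chooses H (8 vs 2)
Stage 2: P2: F->3, A->2 (anticipating H). Choose F
Stage 1: P1: O->3, E->2 (anticipating F, H). Choose O
SPE path: O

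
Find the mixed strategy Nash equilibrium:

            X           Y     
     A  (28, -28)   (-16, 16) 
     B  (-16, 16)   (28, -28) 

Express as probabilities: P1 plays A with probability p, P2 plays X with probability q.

p = 0.5, q = 0.5

Work:
Find probabilities that make opponent indifferent:
P2 chooses q to make P1 indifferent between A and B
P1 chooses p to make P2 indifferent between X and Y
Mixed NE: P1 plays (A: 0.5, B: 0.5), P2 plays (X: 0.5, Y: 0.5)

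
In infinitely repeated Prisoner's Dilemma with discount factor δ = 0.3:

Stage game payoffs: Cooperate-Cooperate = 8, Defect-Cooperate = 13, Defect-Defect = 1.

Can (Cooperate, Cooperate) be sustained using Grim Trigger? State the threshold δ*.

δ* = 0.4167; since δ = 0.3 < 0.4167, cooperation cannot be sustained

Work:
For Grim Trigger:
Cooperate forever: 8/(1-δ)
Defect then punished: 13 + 1·δ/(1-δ)
Need: 8/(1-δ) ≥ 13 + 1·δ/(1-δ)
Solving: δ ≥ (T-R)/(T-P) = (13-8)/(13-1) = 0.4167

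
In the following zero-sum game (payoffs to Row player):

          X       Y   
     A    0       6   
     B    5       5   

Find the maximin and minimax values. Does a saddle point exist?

Maximin = 5, Minimax = 5, Saddle: True

Work:
Row minimums: [0, 5] → maximin = 5
Column maximums: [5, 6] → minimax = 5
Saddle point exists! Game value = 5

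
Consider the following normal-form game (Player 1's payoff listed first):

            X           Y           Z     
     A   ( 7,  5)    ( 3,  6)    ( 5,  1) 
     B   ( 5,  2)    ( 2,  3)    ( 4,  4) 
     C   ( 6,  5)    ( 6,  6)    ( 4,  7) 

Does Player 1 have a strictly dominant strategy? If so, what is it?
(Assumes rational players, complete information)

No strictly dominant strategy exists for Player 1

Work:
A strategy strictly dominates another if it gives a strictly higher payoff against every opponent action. Compare each pair of P1's strategies column-by-column:
  A vs B: [7 vs 5, 3 vs 2, 5 vs 4] → A strictly dominates B
  A vs C: [7 vs 6, 3 vs 6, 5 vs 4] → A does not strictly dominate C (column Y: 3 ≤ 6)
  B vs A: [5 vs 7, 2 vs 3, 4 vs 5] → B does not strictly dominate A (column X: 5 ≤ 7)
  B vs C: [5 vs 6, 2 vs 6, 4 vs 4] → B does not strictly dominate C (column X: 5 ≤ 6)
  C vs A: [6 vs 7, 6 vs 3, 4 vs 5] → C does not strictly dominate A (column X: 6 ≤ 7)
  C vs B: [6 vs 5, 6 vs 2, 4 vs 4] → C does not strictly dominate B (column Z: 4 ≤ 4)
No single strategy strictly dominates all others → no strictly dominant strategy.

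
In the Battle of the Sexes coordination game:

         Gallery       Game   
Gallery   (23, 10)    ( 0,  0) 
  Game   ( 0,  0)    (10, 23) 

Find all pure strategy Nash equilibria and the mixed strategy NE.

Pure NE: (Gallery, Gallery) and (Game, Game); Mixed NE: p = 0.697, q = 0.303

Work:
Check pure NE:
(Gallery, Gallery): (23, 10) - no unilateral deviation beneficial
(Game, Game): (10, 23) - no unilateral deviation beneficial
Mixed NE: P1 plays Gallery with p = 0.697, P2 plays Gallery with q = 0.303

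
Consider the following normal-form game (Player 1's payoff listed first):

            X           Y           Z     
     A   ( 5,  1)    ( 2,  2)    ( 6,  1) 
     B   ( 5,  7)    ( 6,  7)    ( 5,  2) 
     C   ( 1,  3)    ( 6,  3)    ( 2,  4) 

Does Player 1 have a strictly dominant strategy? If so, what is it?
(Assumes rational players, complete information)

No strictly dominant strategy exists for Player 1

Work:
A strategy strictly dominates another if it gives a strictly higher payoff against every opponent action. Compare each pair of P1's strategies column-by-column:
  A vs B: [5 vs 5, 2 vs 6, 6 vs 5] → A does not strictly dominate B (column X: 5 ≤ 5)
  A vs C: [5 vs 1, 2 vs 6, 6 vs 2] → A does not strictly dominate C (column Y: 2 ≤ 6)
  B vs A: [5 vs 5, 6 vs 2, 5 vs 6] → B does not strictly dominate A (column X: 5 ≤ 5)
  B vs C: [5 vs 1, 6 vs 6, 5 vs 2] → B does not strictly dominate C (column Y: 6 ≤ 6)
  C vs A: [1 vs 5, 6 vs 2, 2 vs 6] → C does not strictly dominate A (column X: 1 ≤ 5)
  C vs B: [1 vs 5, 6 vs 6, 2 vs 5] → C does not strictly dominate B (column X: 1 ≤ 5)
No single strategy strictly dominates all others → no strictly dominant strategy.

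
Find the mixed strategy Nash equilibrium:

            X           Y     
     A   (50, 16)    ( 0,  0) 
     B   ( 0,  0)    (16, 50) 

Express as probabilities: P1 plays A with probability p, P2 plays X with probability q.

p = 0.7576, q = 0.2424

Work:
Find probabilities that make opponent indifferent:
P2 chooses q to make P1 indifferent between A and B
P1 chooses p to make P2 indifferent between X and Y
Mixed NE: P1 plays (A: 0.7576, B: 0.2424), P2 plays (X: 0.2424, Y: 0.7576)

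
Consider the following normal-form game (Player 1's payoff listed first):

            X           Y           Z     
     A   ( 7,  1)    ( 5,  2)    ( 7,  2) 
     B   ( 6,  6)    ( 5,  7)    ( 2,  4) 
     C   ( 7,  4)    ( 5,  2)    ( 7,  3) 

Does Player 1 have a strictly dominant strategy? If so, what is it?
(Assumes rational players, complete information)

No strictly dominant strategy exists for Player 1

Work:
A strategy strictly dominates another if it gives a strictly higher payoff against every opponent action. Compare each pair of P1's strategies column-by-column:
  A vs B: [7 vs 6, 5 vs 5, 7 vs 2] → A does not strictly dominate B (column Y: 5 ≤ 5)
  A vs C: [7 vs 7, 5 vs 5, 7 vs 7] → A does not strictly dominate C (column X: 7 ≤ 7)
  B vs A: [6 vs 7, 5 vs 5, 2 vs 7] → B does not strictly dominate A (column X: 6 ≤ 7)
  B vs C: [6 vs 7, 5 vs 5, 2 vs 7] → B does not strictly dominate C (column X: 6 ≤ 7)
  C vs A: [7 vs 7, 5 vs 5, 7 vs 7] → C does not strictly dominate A (column X: 7 ≤ 7)
  C vs B: [7 vs 6, 5 vs 5, 7 vs 2] → C does not strictly dominate B (column Y: 5 ≤ 5)
No single strategy strictly dominates all others → no strictly dominant strategy.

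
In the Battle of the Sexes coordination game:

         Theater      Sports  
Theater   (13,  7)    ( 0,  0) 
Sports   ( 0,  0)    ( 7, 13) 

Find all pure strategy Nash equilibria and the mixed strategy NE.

Pure NE: (Theater, Theater) and (Sports, Sports); Mixed NE: p = 0.65, q = 0.35

Work:
Check pure NE:
(Theater, Theater): (13, 7) - no unilateral deviation beneficial
(Sports, Sports): (7, 13) - no unilateral deviation beneficial
Mixed NE: P1 plays Theater with p = 0.65, P2 plays Theater with q = 0.35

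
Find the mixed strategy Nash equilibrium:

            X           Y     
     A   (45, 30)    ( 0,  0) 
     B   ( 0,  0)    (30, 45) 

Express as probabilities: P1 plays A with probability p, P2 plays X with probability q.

p = 0.6, q = 0.4

Work:
Find probabilities that make opponent indifferent:
P2 chooses q to make P1 indifferent between A and B
P1 chooses p to make P2 indifferent between X and Y
Mixed NE: P1 plays (A: 0.6, B: 0.4), P2 plays (X: 0.4, Y: 0.6)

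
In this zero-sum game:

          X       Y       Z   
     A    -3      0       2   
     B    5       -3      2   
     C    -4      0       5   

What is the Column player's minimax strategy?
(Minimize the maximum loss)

Column should play Y, value = 0

Work:
Column player minimizes Row's maximum payoff:
Column X: max payoff to Row = 5
Column Y: max payoff to Row = 0
Column Z: max payoff to Row = 5
Minimum is 0, achieved by column Y.
Minimax strategy: Y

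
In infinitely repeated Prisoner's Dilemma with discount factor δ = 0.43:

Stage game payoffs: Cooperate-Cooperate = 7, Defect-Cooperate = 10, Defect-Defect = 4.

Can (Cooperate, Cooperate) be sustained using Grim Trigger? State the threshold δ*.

δ* = 0.5; since δ = 0.43 < 0.5, cooperation cannot be sustained

Work:
For Grim Trigger:
Cooperate forever: 7/(1-δ)
Defect then punished: 10 + 4·δ/(1-δ)
Need: 7/(1-δ) ≥ 10 + 4·δ/(1-δ)
Solving: δ ≥ (T-R)/(T-P) = (10-7)/(10-4) = 0.5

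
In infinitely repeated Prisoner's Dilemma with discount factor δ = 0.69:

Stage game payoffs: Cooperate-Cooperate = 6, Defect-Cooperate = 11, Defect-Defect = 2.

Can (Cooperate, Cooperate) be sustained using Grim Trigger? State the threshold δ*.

δ* = 0.5556; since δ = 0.69 ≥ 0.5556, cooperation can be sustained

Work:
For Grim Trigger:
Cooperate forever: 6/(1-δ)
Defect then punished: 11 + 2·δ/(1-δ)
Need: 6/(1-δ) ≥ 11 + 2·δ/(1-δ)
Solving: δ ≥ (T-R)/(T-P) = (11-6)/(11-2) = 0.5556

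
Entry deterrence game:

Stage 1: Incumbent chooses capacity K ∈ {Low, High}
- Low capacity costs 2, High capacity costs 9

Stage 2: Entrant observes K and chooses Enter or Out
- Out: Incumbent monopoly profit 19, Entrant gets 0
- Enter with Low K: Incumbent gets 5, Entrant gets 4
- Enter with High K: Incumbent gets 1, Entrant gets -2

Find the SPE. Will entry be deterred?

SPE: (High, Enter|Low, Out|High); Entry deterred. Incumbent net profit = 10

Work:
After Low K: Entrant enters (4 > 0)
After High K: Entrant stays out (-2 < 0)
Incumbent: Low → 5−2=3, High → 19−9=10
Incumbent chooses High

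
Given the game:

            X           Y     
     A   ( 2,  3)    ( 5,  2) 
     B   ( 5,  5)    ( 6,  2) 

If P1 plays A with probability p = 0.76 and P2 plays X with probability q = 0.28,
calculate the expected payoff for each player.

E[P1] = 4.5344, E[P2] = 2.4144

Work:
E[P1] = p·q·π₁(A,X) + p·(1-q)·π₁(A,Y) + (1-p)·q·π₁(B,X) + (1-p)·(1-q)·π₁(B,Y)
= 0.76·0.28·2 + 0.76·0.72·5 + 0.24·0.28·5 + 0.24·0.72·6
= 4.5344

E[P2] = 2.4144 (similar calculation)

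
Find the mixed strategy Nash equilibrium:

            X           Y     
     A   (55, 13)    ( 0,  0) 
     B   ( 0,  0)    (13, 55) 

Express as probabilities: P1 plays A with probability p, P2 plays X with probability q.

p = 0.8088, q = 0.1912

Work:
Find probabilities that make opponent indifferent:
P2 chooses q to make P1 indifferent between A and B
P1 chooses p to make P2 indifferent between X and Y
Mixed NE: P1 plays (A: 0.8088, B: 0.1912), P2 plays (X: 0.1912, Y: 0.8088)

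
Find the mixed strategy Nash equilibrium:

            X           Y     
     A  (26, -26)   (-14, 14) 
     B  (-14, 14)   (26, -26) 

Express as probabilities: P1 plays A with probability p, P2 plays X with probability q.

p = 0.5, q = 0.5

Work:
Find probabilities that make opponent indifferent:
P2 chooses q to make P1 indifferent between A and B
P1 chooses p to make P2 indifferent between X and Y
Mixed NE: P1 plays (A: 0.5, B: 0.5), P2 plays (X: 0.5, Y: 0.5)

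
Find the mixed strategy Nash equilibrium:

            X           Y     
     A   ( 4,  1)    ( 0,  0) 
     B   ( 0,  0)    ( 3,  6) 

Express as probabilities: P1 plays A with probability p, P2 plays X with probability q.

p = 0.8571, q = 0.4286

Work:
Find probabilities that make opponent indifferent:
P2 chooses q to make P1 indifferent between A and B
P1 chooses p to make P2 indifferent between X and Y
Mixed NE: P1 plays (A: 0.8571, B: 0.1429), P2 plays (X: 0.4286, Y: 0.5714)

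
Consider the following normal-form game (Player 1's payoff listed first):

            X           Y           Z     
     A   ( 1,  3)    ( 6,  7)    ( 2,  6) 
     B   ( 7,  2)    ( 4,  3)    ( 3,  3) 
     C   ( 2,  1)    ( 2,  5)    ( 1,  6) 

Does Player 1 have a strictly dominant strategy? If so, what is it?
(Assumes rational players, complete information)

No strictly dominant strategy exists for Player 1

Work:
A strategy strictly dominates another if it gives a strictly higher payoff against every opponent action. Compare each pair of P1's strategies column-by-column:
  A vs B: [1 vs 7, 6 vs 4, 2 vs 3] → A does not strictly dominate B (column X: 1 ≤ 7)
  A vs C: [1 vs 2, 6 vs 2, 2 vs 1] → A does not strictly dominate C (column X: 1 ≤ 2)
  B vs A: [7 vs 1, 4 vs 6, 3 vs 2] → B does not strictly dominate A (column Y: 4 ≤ 6)
  B vs C: [7 vs 2, 4 vs 2, 3 vs 1] → B strictly dominates C
  C vs A: [2 vs 1, 2 vs 6, 1 vs 2] → C does not strictly dominate A (column Y: 2 ≤ 6)
  C vs B: [2 vs 7, 2 vs 4, 1 vs 3] → C does not strictly dominate B (column X: 2 ≤ 7)
No single strategy strictly dominates all others → no strictly dominant strategy.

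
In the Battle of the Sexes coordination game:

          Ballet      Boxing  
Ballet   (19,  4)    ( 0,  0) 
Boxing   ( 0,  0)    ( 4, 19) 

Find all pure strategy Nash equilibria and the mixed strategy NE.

Pure NE: (Ballet, Ballet) and (Boxing, Boxing); Mixed NE: p = 0.8261, q = 0.1739

Work:
Check pure NE:
(Ballet, Ballet): (19, 4) - no unilateral deviation beneficial
(Boxing, Boxing): (4, 19) - no unilateral deviation beneficial
Mixed NE: P1 plays Ballet with p = 0.8261, P2 plays Ballet with q = 0.1739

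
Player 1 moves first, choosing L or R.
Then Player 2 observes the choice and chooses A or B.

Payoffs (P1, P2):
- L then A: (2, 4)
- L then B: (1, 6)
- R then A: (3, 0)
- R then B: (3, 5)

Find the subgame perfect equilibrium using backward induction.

P1 plays R, P2 plays B after L and B after R; Payoff (3, 5)

Work:
Backward induction:
After L: P2 chooses B → P1 gets 1
After R: P2 chooses B → P1 gets 3
P1 chooses R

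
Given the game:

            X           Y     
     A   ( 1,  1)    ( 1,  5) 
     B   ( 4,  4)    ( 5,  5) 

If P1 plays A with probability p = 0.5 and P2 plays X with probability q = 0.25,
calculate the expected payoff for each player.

E[P1] = 2.875, E[P2] = 4.375

Work:
E[P1] = p·q·π₁(A,X) + p·(1-q)·π₁(A,Y) + (1-p)·q·π₁(B,X) + (1-p)·(1-q)·π₁(B,Y)
= 0.5·0.25·1 + 0.5·0.75·1 + 0.5·0.25·4 + 0.5·0.75·5
= 2.875

E[P2] = 4.375 (similar calculation)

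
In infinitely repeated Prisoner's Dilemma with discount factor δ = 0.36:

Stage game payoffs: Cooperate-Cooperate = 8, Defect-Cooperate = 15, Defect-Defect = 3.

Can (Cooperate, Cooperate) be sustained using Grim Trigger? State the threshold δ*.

δ* = 0.5833; since δ = 0.36 < 0.5833, cooperation cannot be sustained

Work:
For Grim Trigger:
Cooperate forever: 8/(1-δ)
Defect then punished: 15 + 3·δ/(1-δ)
Need: 8/(1-δ) ≥ 15 + 3·δ/(1-δ)
Solving: δ ≥ (T-R)/(T-P) = (15-8)/(15-3) = 0.5833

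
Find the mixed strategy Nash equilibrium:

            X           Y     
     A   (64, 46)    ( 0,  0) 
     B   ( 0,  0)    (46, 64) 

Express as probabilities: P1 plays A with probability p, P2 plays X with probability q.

p = 0.5818, q = 0.4182

Work:
Find probabilities that make opponent indifferent:
P2 chooses q to make P1 indifferent between A and B
P1 chooses p to make P2 indifferent between X and Y
Mixed NE: P1 plays (A: 0.5818, B: 0.4182), P2 plays (X: 0.4182, Y: 0.5818)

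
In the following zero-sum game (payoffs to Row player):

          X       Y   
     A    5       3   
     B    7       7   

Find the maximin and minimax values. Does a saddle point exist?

Maximin = 7, Minimax = 7, Saddle: True

Work:
Row minimums: [3, 7] → maximin = 7
Column maximums: [7, 7] → minimax = 7
Saddle point exists! Game value = 7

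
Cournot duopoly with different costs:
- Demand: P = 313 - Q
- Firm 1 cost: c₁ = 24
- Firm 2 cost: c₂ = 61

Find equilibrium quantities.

q₁* = 108.67, q₂* = 71.67

Work:
Reaction: q₁ = (313 - 24 - q₂)/2
Reaction: q₂ = (313 - 61 - q₁)/2
Solve simultaneously:
q₁* = (313 - 2×24 + 61)/3 = 108.67
q₂* = (313 - 2×61 + 24)/3 = 71.67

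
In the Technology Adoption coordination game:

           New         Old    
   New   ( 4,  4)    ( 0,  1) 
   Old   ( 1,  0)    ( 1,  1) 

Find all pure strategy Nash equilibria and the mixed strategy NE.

Pure NE: (New, New) and (Old, Old); Mixed NE: p = 0.25, q = 0.25

Work:
Check pure NE:
(New, New): (4, 4) - no unilateral deviation beneficial
(Old, Old): (1, 1) - no unilateral deviation beneficial
Mixed NE: P1 plays New with p = 0.25, P2 plays New with q = 0.25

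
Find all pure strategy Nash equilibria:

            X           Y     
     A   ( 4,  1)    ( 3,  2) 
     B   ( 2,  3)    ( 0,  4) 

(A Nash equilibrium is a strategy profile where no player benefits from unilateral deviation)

Nash equilibrium: (A, Y)

Work:
Best responses:
  P1 vs X: payoffs [4, 2] → best response A (payoff 4)
  P1 vs Y: payoffs [3, 0] → best response A (payoff 3)
  P2 vs A: payoffs [1, 2] → best response Y (payoff 2)
  P2 vs B: payoffs [3, 4] → best response Y (payoff 4)
Mutual best responses: (A,Y) → Nash equilibria.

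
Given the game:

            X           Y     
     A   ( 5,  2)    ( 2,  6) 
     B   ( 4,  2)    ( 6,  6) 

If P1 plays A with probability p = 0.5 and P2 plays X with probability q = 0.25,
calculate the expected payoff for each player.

E[P1] = 4.125, E[P2] = 5.0

Work:
E[P1] = p·q·π₁(A,X) + p·(1-q)·π₁(A,Y) + (1-p)·q·π₁(B,X) + (1-p)·(1-q)·π₁(B,Y)
= 0.5·0.25·5 + 0.5·0.75·2 + 0.5·0.25·4 + 0.5·0.75·6
= 4.125

E[P2] = 5.0 (similar calculation)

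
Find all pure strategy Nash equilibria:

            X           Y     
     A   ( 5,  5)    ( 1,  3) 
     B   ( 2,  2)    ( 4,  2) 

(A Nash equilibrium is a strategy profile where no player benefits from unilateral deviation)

Nash equilibrium: (A, X), (B, Y)

Work:
Best responses:
  P1 vs X: payoffs [5, 2] → best response A (payoff 5)
  P1 vs Y: payoffs [1, 4] → best response B (payoff 4)
  P2 vs A: payoffs [5, 3] → best response X (payoff 5)
  P2 vs B: payoffs [2, 2] → best response X/Y (payoff 2)
Mutual best responses: (A,X), (B,Y) → Nash equilibria.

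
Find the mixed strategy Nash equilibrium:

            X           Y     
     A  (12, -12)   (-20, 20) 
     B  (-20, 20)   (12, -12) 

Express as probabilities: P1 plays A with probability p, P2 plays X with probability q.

p = 0.5, q = 0.5

Work:
Find probabilities that make opponent indifferent:
P2 chooses q to make P1 indifferent between A and B
P1 chooses p to make P2 indifferent between X and Y
Mixed NE: P1 plays (A: 0.5, B: 0.5), P2 plays (X: 0.5, Y: 0.5)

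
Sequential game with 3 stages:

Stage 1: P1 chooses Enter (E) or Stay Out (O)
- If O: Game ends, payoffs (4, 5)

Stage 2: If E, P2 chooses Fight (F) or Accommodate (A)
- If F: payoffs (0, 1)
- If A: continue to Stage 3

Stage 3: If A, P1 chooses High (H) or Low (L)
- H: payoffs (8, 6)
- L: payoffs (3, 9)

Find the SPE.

SPE: (E, A, H); Outcome (8, 6)

Work:
Stage 3: P1 chooses H (8 vs 3)
Stage 2: P2: F->1, A->6 (anticipating H). Choose A
Stage 1: P1: O->4, E->8 (anticipating A, H). Choose E
SPE path: E -> A -> H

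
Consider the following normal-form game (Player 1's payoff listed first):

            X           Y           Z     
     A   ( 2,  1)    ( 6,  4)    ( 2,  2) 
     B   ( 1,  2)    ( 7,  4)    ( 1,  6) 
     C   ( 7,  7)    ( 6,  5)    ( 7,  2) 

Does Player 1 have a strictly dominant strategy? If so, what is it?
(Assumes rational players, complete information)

No strictly dominant strategy exists for Player 1

Work:
A strategy strictly dominates another if it gives a strictly higher payoff against every opponent action. Compare each pair of P1's strategies column-by-column:
  A vs B: [2 vs 1, 6 vs 7, 2 vs 1] → A does not strictly dominate B (column Y: 6 ≤ 7)
  A vs C: [2 vs 7, 6 vs 6, 2 vs 7] → A does not strictly dominate C (column X: 2 ≤ 7)
  B vs A: [1 vs 2, 7 vs 6, 1 vs 2] → B does not strictly dominate A (column X: 1 ≤ 2)
  B vs C: [1 vs 7, 7 vs 6, 1 vs 7] → B does not strictly dominate C (column X: 1 ≤ 7)
  C vs A: [7 vs 2, 6 vs 6, 7 vs 2] → C does not strictly dominate A (column Y: 6 ≤ 6)
  C vs B: [7 vs 1, 6 vs 7, 7 vs 1] → C does not strictly dominate B (column Y: 6 ≤ 7)
No single strategy strictly dominates all others → no strictly dominant strategy.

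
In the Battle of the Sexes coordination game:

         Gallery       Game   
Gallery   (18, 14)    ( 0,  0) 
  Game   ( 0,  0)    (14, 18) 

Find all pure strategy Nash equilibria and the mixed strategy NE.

Pure NE: (Gallery, Gallery) and (Game, Game); Mixed NE: p = 0.5625, q = 0.4375

Work:
Check pure NE:
(Gallery, Gallery): (18, 14) - no unilateral deviation beneficial
(Game, Game): (14, 18) - no unilateral deviation beneficial
Mixed NE: P1 plays Gallery with p = 0.5625, P2 plays Gallery with q = 0.4375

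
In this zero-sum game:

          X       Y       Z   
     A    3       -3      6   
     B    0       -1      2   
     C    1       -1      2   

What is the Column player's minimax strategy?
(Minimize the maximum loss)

Column should play Y, value = -1

Work:
Column player minimizes Row's maximum payoff:
Column X: max payoff to Row = 3
Column Y: max payoff to Row = -1
Column Z: max payoff to Row = 6
Minimum is -1, achieved by column Y.
Minimax strategy: Y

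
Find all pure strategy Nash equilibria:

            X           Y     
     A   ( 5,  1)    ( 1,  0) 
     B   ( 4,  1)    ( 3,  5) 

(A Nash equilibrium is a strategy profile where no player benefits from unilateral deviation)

Nash equilibrium: (A, X), (B, Y)

Work:
Best responses:
  P1 vs X: payoffs [5, 4] → best response A (payoff 5)
  P1 vs Y: payoffs [1, 3] → best response B (payoff 3)
  P2 vs A: payoffs [1, 0] → best response X (payoff 1)
  P2 vs B: payoffs [1, 5] → best response Y (payoff 5)
Mutual best responses: (A,X), (B,Y) → Nash equilibria.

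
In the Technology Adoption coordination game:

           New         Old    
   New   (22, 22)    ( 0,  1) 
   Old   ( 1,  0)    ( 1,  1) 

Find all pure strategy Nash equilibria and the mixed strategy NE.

Pure NE: (New, New) and (Old, Old); Mixed NE: p = 0.0455, q = 0.0455

Work:
Check pure NE:
(New, New): (22, 22) - no unilateral deviation beneficial
(Old, Old): (1, 1) - no unilateral deviation beneficial
Mixed NE: P1 plays New with p = 0.0455, P2 plays New with q = 0.0455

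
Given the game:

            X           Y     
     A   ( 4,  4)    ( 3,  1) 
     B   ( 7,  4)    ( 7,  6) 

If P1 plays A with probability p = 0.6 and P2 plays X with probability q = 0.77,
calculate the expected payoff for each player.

E[P1] = 5.062, E[P2] = 3.77

Work:
E[P1] = p·q·π₁(A,X) + p·(1-q)·π₁(A,Y) + (1-p)·q·π₁(B,X) + (1-p)·(1-q)·π₁(B,Y)
= 0.6·0.77·4 + 0.6·0.23·3 + 0.4·0.77·7 + 0.4·0.23·7
= 5.062

E[P2] = 3.77 (similar calculation)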